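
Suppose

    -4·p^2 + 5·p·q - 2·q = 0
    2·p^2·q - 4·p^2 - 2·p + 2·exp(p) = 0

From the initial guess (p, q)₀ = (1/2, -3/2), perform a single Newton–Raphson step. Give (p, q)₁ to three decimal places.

(0.104, -7.115)

At (1/2, -3/2): F = (-1.750, 0.54744).
Jacobian J = [[-8·p + 5·q, 5·p - 2], [4·p·q - 8·p + 2·exp(p) - 2, 2·p^2]].
At the point, J = [[-11.500, 0.500], [-5.70256, 0.500]] (det J = -2.89872).
Solving J·Δ = −F gives Δ = (-0.396, -5.615).
Then the next iterate is (p, q)₁ = (0.104, -7.115).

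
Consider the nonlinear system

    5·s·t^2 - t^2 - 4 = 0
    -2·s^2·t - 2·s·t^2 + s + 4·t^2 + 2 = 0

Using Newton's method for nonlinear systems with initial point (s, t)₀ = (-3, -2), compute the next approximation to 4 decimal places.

(-1.9612, -1.2621)

At (-3, -2): F = (-68.0000, 75.0000).
Jacobian J = [[5·t^2, 10·s·t - 2·t], [-4·s·t - 2·t^2 + 1, -2·s^2 - 4·s·t + 8·t]].
At the point, J = [[20.0000, 64.0000], [-31.0000, -58.0000]] (det J = 824.0000).
Solving J·Δ = −F gives Δ = (1.0388, 0.7379).
Then the next iterate is (s, t)₁ = (-1.9612, -1.2621).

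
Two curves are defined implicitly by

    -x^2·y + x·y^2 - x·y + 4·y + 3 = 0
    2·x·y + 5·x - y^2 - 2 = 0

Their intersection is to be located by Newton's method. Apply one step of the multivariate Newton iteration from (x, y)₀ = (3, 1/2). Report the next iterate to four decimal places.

At (3, 1/2): F = (-0.2500, 15.7500).
Jacobian J = [[-2·x·y + y^2 - y, -x^2 + 2·x·y - x + 4], [2·y + 5, 2·x - 2·y]].
At the point, J = [[-3.2500, -5.0000], [6.0000, 5.0000]] (det J = 13.7500).
Solving J·Δ = −F gives Δ = (-5.6364, 3.6136).
Then the next iterate is (x, y)₁ = (-2.6364, 4.1136).

(-2.6364, 4.1136)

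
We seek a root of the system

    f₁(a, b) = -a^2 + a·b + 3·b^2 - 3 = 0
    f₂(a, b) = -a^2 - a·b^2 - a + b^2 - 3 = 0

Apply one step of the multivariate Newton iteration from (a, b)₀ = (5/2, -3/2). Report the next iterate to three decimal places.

(0.974, -0.936)

At (5/2, -3/2): F = (-6.250, -15.125).
Jacobian J = [[-2·a + b, a + 6·b], [-2·a - b^2 - 1, -2·a·b + 2·b]].
At the point, J = [[-6.500, -6.500], [-8.250, 4.500]] (det J = -82.875).
Solving J·Δ = −F gives Δ = (-1.526, 0.564).
Then the next iterate is (a, b)₁ = (0.974, -0.936).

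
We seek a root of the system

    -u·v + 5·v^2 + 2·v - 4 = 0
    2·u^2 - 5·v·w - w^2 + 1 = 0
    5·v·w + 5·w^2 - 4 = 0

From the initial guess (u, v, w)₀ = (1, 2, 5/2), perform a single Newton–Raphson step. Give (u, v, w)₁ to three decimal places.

At (1, 2, 5/2): F = (18.000, -28.250, 52.250).
Jacobian J = [[-v, -u + 10·v + 2, 0], [4·u, -5·w, -5·v - 2·w], [0, 5·w, 5·v + 10·w]].
At the point, J = [[-2.000, 21.000, 0.000], [4.000, -12.500, -15.000], [0.000, 12.500, 35.000]] (det J = -2440.000).
Solving J·Δ = −F gives Δ = (-0.080, -0.865, -1.184).
Then the next iterate is (u, v, w)₁ = (0.920, 1.135, 1.316).

(0.920, 1.135, 1.316)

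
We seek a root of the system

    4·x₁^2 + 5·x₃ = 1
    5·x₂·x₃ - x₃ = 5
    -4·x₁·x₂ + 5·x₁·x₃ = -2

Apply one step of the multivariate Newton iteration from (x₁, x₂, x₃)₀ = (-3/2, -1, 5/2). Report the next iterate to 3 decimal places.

(-2.570, -2.601, -4.169)

At (-3/2, -1, 5/2): F = (20.500, -20.000, -22.750).
Jacobian J = [[8·x₁, 0, 5], [0, 5·x₃, 5·x₂ - 1], [-4·x₂ + 5·x₃, -4·x₁, 5·x₁]].
At the point, J = [[-12.000, 0.000, 5.000], [0.000, 12.500, -6.000], [16.500, 6.000, -7.500]] (det J = -338.250).
Solving J·Δ = −F gives Δ = (-1.070, -1.601, -6.669).
Then the next iterate is (x₁, x₂, x₃)₁ = (-2.570, -2.601, -4.169).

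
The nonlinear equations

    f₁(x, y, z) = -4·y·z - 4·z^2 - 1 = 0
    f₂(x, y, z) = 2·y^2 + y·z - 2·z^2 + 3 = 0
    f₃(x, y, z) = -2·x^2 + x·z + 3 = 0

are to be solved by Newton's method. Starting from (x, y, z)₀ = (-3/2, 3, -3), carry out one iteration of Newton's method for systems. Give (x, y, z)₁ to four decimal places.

At (-3/2, 3, -3): F = (-1.0000, -6.0000, 3.0000).
Jacobian J = [[0, -4·z, -4·y - 8·z], [0, 4·y + z, y - 4·z], [-4·x + z, 0, x]].
At the point, J = [[0.0000, 12.0000, 12.0000], [0.0000, 9.0000, 15.0000], [3.0000, 0.0000, -1.5000]] (det J = 216.0000).
Solving J·Δ = −F gives Δ = (-0.5625, -0.7917, 0.8750).
Then the next iterate is (x, y, z)₁ = (-2.0625, 2.2083, -2.1250).

(-2.0625, 2.2083, -2.1250)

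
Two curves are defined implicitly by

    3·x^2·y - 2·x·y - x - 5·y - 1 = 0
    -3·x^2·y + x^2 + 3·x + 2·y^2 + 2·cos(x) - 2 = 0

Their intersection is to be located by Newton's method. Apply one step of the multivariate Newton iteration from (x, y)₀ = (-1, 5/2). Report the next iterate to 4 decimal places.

(-1.0000, 2.2028)

At (-1, 5/2): F = (0.0000, 2.080605).
Jacobian J = [[6·x·y - 2·y - 1, 3·x^2 - 2·x - 5], [-6·x·y + 2·x - 2·sin(x) + 3, -3·x^2 + 4·y]].
At the point, J = [[-21.0000, 0.0000], [17.682942, 7.0000]] (det J = -147.0000).
Solving J·Δ = −F gives Δ = (0.0000, -0.2972).
Then the next iterate is (x, y)₁ = (-1.0000, 2.2028).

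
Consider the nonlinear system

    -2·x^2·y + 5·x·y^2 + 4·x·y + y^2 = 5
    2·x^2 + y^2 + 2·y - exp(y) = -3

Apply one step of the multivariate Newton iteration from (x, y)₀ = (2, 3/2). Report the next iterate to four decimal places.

(0.5528, 1.1317)

At (2, 3/2): F = (19.7500, 11.768311).
Jacobian J = [[-4·x·y + 5·y^2 + 4·y, -2·x^2 + 10·x·y + 4·x + 2·y], [4·x, 2·y - exp(y) + 2]].
At the point, J = [[5.2500, 33.0000], [8.0000, 0.518311]] (det J = -261.278868).
Solving J·Δ = −F gives Δ = (-1.4472, -0.3683).
Then the next iterate is (x, y)₁ = (0.5528, 1.1317).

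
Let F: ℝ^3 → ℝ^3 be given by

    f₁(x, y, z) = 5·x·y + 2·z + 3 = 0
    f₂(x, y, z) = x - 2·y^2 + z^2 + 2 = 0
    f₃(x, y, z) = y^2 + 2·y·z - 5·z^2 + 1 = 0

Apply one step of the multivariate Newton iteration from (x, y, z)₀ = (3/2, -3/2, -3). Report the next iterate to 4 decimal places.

(0.1063, -1.3321, -1.7311)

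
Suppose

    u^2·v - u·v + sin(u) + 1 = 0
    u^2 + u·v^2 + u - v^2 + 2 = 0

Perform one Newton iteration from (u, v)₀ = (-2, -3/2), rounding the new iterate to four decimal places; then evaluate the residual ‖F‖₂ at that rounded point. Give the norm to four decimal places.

At (-2, -3/2): F = (-8.909297, -2.7500).
Jacobian J = [[2·u·v - v + cos(u), u^2 - u], [2·u + v^2 + 1, 2·u·v - 2·v]].
At the point, J = [[7.083853, 6.0000], [-0.7500, 9.0000]] (det J = 68.254678).
Solving J·Δ = −F gives Δ = (0.9330, 0.3833).
Then the next iterate is (u, v)₁ = (-1.0670, -1.1167).
Re-evaluating at (-1.0670, -1.1167): F = (-2.338626, -0.506099), so ‖F‖₂ = 2.3928.

2.3928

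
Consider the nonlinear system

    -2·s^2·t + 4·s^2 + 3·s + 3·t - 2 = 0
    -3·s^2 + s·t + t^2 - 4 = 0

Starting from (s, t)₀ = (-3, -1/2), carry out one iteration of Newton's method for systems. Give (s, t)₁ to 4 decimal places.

(-1.4649, -1.0965)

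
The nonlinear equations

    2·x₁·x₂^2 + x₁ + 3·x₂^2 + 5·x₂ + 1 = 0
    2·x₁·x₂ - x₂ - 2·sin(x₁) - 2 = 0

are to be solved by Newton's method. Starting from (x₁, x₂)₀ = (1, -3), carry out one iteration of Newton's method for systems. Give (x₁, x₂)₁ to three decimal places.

At (1, -3): F = (32.000, -6.68294).
Jacobian J = [[2·x₂^2 + 1, 4·x₁·x₂ + 6·x₂ + 5], [2·x₂ - 2·cos(x₁), 2·x₁ - 1]].
At the point, J = [[19.000, -25.000], [-7.08060, 1.000]] (det J = -158.01512).
Solving J·Δ = −F gives Δ = (-0.855, 0.630).
Then the next iterate is (x₁, x₂)₁ = (0.145, -2.370).

(0.145, -2.370)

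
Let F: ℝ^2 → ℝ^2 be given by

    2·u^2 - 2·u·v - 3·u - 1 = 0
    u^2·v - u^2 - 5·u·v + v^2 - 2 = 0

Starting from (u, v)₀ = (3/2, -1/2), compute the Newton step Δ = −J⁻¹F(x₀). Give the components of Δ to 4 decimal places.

(-0.2339, -0.1452)

At (3/2, -1/2): F = (0.5000, -1.3750).
Jacobian J = [[4·u - 2·v - 3, -2·u], [2·u·v - 2·u - 5·v, u^2 - 5·u + 2·v]].
At the point, J = [[4.0000, -3.0000], [-2.0000, -6.2500]] (det J = -31.0000).
Solving J·Δ = −F gives Δ = (-0.2339, -0.1452).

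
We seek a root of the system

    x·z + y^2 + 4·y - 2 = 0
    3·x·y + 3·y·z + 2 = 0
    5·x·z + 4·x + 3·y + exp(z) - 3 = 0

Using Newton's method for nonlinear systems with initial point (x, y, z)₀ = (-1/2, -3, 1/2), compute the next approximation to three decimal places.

At (-1/2, -3, 1/2): F = (-5.250, 2.000, -13.60128).
Jacobian J = [[z, 2·y + 4, x], [3·y, 3·x + 3·z, 3·y], [5·z + 4, 3, 5·x + exp(z)]].
At the point, J = [[0.500, -2.000, -0.500], [-9.000, 0.000, -9.000], [6.500, 3.000, -0.85128]] (det J = 159.32302).
Solving J·Δ = −F gives Δ = (2.467, -1.447, -2.244).
Then the next iterate is (x, y, z)₁ = (1.967, -4.447, -1.744).

(1.967, -4.447, -1.744)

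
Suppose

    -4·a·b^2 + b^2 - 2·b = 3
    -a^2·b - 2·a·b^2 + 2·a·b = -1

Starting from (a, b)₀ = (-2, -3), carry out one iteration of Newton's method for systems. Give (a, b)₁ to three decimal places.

At (-2, -3): F = (84.000, 61.000).
Jacobian J = [[-4·b^2, -8·a·b + 2·b - 2], [-2·a·b - 2·b^2 + 2·b, -a^2 - 4·a·b + 2·a]].
At the point, J = [[-36.000, -56.000], [-36.000, -32.000]] (det J = -864.000).
Solving J·Δ = −F gives Δ = (0.843, 0.958).
Then the next iterate is (a, b)₁ = (-1.157, -2.042).

(-1.157, -2.042)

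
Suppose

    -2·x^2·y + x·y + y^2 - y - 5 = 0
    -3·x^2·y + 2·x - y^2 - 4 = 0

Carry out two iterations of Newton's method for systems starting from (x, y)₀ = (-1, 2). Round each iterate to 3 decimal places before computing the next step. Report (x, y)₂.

(2.056, 1.427)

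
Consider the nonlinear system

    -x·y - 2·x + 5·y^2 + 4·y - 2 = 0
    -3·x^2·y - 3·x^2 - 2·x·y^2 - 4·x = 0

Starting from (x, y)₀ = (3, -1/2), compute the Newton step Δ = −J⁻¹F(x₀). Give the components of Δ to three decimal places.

At (3, -1/2): F = (-7.250, -27.000).
Jacobian J = [[-y - 2, -x + 10·y + 4], [-6·x·y - 6·x - 2·y^2 - 4, -3·x^2 - 4·x·y]].
At the point, J = [[-1.500, -4.000], [-13.500, -21.000]] (det J = -22.500).
Solving J·Δ = −F gives Δ = (1.967, -2.550).

(1.967, -2.550)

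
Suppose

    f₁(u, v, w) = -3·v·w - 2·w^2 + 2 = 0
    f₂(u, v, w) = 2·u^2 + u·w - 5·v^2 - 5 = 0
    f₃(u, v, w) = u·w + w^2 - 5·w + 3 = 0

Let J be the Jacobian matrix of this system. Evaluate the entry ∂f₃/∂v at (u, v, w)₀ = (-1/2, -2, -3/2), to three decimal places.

∂f₃/∂v = 0.
At (-1/2, -2, -3/2) this is 0.000.

0.000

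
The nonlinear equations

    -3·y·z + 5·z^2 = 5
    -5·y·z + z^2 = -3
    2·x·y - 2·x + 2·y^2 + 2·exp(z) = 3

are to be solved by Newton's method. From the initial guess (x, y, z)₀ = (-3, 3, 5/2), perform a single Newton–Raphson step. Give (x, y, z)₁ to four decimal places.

(-1.8490, 1.4927, 1.5591)

At (-3, 3, 5/2): F = (3.7500, -28.2500, 27.364988).
Jacobian J = [[0, -3·z, -3·y + 10·z], [0, -5·z, -5·y + 2·z], [2·y - 2, 2·x + 4·y, 2·exp(z)]].
At the point, J = [[0.0000, -7.5000, 16.0000], [0.0000, -12.5000, -10.0000], [4.0000, 6.0000, 24.364988]] (det J = 1100.0000).
Solving J·Δ = −F gives Δ = (1.1510, -1.5073, -0.9409).
Then the next iterate is (x, y, z)₁ = (-1.8490, 1.4927, 1.5591).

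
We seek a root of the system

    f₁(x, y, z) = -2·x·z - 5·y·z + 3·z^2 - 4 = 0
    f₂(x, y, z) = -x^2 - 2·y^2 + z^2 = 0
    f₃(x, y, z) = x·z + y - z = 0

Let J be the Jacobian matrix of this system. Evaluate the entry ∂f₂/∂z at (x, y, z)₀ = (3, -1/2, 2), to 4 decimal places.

∂f₂/∂z = 2·z.
At (3, -1/2, 2) this is 4.0000.

4.0000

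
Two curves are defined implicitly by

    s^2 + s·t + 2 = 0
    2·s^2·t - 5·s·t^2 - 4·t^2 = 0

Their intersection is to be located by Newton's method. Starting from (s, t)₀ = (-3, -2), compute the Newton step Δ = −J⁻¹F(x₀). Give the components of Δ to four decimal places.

At (-3, -2): F = (17.0000, 8.0000).
Jacobian J = [[2·s + t, s], [4·s·t - 5·t^2, 2·s^2 - 10·s·t - 8·t]].
At the point, J = [[-8.0000, -3.0000], [4.0000, -26.0000]] (det J = 220.0000).
Solving J·Δ = −F gives Δ = (1.9000, 0.6000).

(1.9000, 0.6000)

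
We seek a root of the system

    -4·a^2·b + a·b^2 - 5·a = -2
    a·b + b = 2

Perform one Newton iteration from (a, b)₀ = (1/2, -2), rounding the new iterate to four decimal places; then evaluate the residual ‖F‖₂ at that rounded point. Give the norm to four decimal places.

84.9717

At (1/2, -2): F = (3.5000, -5.0000).
Jacobian J = [[-8·a·b + b^2 - 5, -4·a^2 + 2·a·b], [b, a + 1]].
At the point, J = [[7.0000, -3.0000], [-2.0000, 1.5000]] (det J = 4.5000).
Solving J·Δ = −F gives Δ = (2.1667, 6.2222).
Then the next iterate is (a, b)₁ = (2.6667, 4.2222).
Re-evaluating at (2.6667, 4.2222): F = (-83.895447, 13.481541), so ‖F‖₂ = 84.9717.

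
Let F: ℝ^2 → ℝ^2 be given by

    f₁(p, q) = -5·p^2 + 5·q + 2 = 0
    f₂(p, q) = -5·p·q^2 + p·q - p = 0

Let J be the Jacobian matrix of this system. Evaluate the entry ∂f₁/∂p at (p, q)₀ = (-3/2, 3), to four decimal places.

∂f₁/∂p = -10·p.
At (-3/2, 3) this is 15.0000.

15.0000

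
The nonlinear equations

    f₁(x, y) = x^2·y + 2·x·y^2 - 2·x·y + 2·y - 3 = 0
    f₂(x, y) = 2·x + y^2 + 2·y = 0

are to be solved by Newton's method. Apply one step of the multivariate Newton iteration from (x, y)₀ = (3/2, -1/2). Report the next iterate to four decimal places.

At (3/2, -1/2): F = (-2.8750, 2.2500).
Jacobian J = [[2·x·y + 2·y^2 - 2·y, x^2 + 4·x·y - 2·x + 2], [2, 2·y + 2]].
At the point, J = [[0.0000, -1.7500], [2.0000, 1.0000]] (det J = 3.5000).
Solving J·Δ = −F gives Δ = (-0.3036, -1.6429).
Then the next iterate is (x, y)₁ = (1.1964, -2.1429).

(1.1964, -2.1429)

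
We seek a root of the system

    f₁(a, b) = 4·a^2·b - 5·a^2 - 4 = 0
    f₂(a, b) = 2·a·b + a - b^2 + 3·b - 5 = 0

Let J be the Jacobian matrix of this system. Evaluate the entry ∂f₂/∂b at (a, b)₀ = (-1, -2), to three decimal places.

5.000

∂f₂/∂b = 2·a - 2·b + 3.
At (-1, -2) this is 5.000.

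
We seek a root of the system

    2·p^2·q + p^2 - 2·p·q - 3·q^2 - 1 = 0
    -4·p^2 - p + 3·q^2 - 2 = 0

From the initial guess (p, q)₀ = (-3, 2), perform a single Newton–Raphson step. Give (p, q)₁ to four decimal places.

(-1.8246, 1.6637)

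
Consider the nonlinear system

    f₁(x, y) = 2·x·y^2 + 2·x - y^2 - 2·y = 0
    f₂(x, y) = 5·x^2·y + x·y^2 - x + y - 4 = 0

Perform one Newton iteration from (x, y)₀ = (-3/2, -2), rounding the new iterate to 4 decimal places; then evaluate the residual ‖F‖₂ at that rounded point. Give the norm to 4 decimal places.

11.7792

At (-3/2, -2): F = (-15.0000, -33.0000).
Jacobian J = [[2·y^2 + 2, 4·x·y - 2·y - 2], [10·x·y + y^2 - 1, 5·x^2 + 2·x·y + 1]].
At the point, J = [[10.0000, 14.0000], [33.0000, 18.2500]] (det J = -279.5000).
Solving J·Δ = −F gives Δ = (0.6735, 0.5903).
Then the next iterate is (x, y)₁ = (-0.8265, -1.4097).
Re-evaluating at (-0.8265, -1.4097): F = (-4.105785, -11.040512), so ‖F‖₂ = 11.7792.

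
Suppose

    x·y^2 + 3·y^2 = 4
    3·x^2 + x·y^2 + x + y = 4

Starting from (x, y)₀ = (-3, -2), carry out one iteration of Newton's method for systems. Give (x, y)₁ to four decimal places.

(-2.0000, -1.4615)

At (-3, -2): F = (-4.0000, 6.0000).
Jacobian J = [[y^2, 2·x·y + 6·y], [6·x + y^2 + 1, 2·x·y + 1]].
At the point, J = [[4.0000, 0.0000], [-13.0000, 13.0000]] (det J = 52.0000).
Solving J·Δ = −F gives Δ = (1.0000, 0.5385).
Then the next iterate is (x, y)₁ = (-2.0000, -1.4615).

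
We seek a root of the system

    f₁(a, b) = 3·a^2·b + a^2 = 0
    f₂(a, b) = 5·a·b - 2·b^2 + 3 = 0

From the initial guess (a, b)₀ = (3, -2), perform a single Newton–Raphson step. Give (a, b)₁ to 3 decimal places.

(2.786, -0.571)

At (3, -2): F = (-45.000, -35.000).
Jacobian J = [[6·a·b + 2·a, 3·a^2], [5·b, 5·a - 4·b]].
At the point, J = [[-30.000, 27.000], [-10.000, 23.000]] (det J = -420.000).
Solving J·Δ = −F gives Δ = (-0.214, 1.429).
Then the next iterate is (a, b)₁ = (2.786, -0.571).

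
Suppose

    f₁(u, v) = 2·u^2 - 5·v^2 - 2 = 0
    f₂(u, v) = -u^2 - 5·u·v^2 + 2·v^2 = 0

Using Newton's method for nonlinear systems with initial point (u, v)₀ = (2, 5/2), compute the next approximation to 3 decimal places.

At (2, 5/2): F = (-25.250, -54.000).
Jacobian J = [[4·u, -10·v], [-2·u - 5·v^2, -10·u·v + 4·v]].
At the point, J = [[8.000, -25.000], [-35.250, -40.000]] (det J = -1201.250).
Solving J·Δ = −F gives Δ = (-0.283, -1.101).
Then the next iterate is (u, v)₁ = (1.717, 1.399).

(1.717, 1.399)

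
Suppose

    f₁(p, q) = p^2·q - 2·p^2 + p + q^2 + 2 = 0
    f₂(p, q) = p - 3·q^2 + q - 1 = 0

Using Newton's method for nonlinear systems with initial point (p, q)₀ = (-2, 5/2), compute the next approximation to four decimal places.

At (-2, 5/2): F = (8.2500, -19.2500).
Jacobian J = [[2·p·q - 4·p + 1, p^2 + 2·q], [1, -6·q + 1]].
At the point, J = [[-1.0000, 9.0000], [1.0000, -14.0000]] (det J = 5.0000).
Solving J·Δ = −F gives Δ = (-11.5500, -2.2000).
Then the next iterate is (p, q)₁ = (-13.5500, 0.3000).

(-13.5500, 0.3000)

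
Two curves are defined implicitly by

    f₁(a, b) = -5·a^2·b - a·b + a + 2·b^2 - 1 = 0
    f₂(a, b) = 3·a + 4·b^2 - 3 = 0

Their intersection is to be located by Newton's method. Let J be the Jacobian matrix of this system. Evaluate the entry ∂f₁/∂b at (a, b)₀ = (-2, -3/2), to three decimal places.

-24.000

∂f₁/∂b = -5·a^2 - a + 4·b.
At (-2, -3/2) this is -24.000.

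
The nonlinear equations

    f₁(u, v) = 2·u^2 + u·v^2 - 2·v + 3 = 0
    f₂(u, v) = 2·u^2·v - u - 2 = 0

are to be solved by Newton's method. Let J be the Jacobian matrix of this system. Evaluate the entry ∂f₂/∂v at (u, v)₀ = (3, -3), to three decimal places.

∂f₂/∂v = 2·u^2.
At (3, -3) this is 18.000.

18.000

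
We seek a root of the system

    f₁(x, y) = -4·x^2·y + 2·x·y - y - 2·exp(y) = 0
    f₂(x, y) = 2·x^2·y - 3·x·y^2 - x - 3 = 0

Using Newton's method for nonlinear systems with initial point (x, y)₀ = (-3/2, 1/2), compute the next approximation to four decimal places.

At (-3/2, 1/2): F = (-9.797443, 1.8750).
Jacobian J = [[-8·x·y + 2·y, -4·x^2 + 2·x - 2·exp(y) - 1], [4·x·y - 3·y^2 - 1, 2·x^2 - 6·x·y]].
At the point, J = [[7.0000, -16.297443], [-4.7500, 9.0000]] (det J = -14.412852).
Solving J·Δ = −F gives Δ = (-3.9978, -2.3183).
Then the next iterate is (x, y)₁ = (-5.4978, -1.8183).

(-5.4978, -1.8183)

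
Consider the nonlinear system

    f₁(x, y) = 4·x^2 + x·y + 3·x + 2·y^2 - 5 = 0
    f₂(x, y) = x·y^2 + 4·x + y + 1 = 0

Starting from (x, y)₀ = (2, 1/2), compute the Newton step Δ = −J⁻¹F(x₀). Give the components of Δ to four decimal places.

(-0.3735, -2.8042)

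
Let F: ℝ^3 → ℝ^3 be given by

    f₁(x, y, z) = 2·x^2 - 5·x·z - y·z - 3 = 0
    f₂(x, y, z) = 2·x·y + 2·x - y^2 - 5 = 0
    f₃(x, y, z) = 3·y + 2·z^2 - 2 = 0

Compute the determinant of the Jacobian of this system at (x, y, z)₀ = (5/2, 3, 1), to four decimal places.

-360.0000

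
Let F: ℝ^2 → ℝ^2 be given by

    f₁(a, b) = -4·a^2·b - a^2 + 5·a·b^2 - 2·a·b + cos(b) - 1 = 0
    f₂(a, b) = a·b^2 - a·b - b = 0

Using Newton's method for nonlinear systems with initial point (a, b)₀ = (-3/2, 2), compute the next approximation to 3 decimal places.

(-1.091, 1.240)

At (-3/2, 2): F = (-45.66615, -5.000).
Jacobian J = [[-8·a·b - 2·a + 5·b^2 - 2·b, -4·a^2 + 10·a·b - 2·a - sin(b)], [b^2 - b, 2·a·b - a - 1]].
At the point, J = [[43.000, -36.90930], [2.000, -5.500]] (det J = -162.68141).
Solving J·Δ = −F gives Δ = (0.409, -0.760).
Then the next iterate is (a, b)₁ = (-1.091, 1.240).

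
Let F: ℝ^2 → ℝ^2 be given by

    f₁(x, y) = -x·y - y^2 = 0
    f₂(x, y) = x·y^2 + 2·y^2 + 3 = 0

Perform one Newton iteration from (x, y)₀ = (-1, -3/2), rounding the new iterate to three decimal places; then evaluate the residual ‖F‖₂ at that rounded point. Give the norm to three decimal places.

3.080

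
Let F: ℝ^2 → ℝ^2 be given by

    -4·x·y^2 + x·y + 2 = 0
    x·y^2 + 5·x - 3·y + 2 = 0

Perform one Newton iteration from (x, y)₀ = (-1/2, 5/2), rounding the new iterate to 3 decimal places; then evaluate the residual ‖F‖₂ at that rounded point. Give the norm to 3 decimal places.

133.643

At (-1/2, 5/2): F = (13.250, -11.125).
Jacobian J = [[-4·y^2 + y, -8·x·y + x], [y^2 + 5, 2·x·y - 3]].
At the point, J = [[-22.500, 9.500], [11.250, -5.500]] (det J = 16.875).
Solving J·Δ = −F gives Δ = (-1.944, -6.000).
Then the next iterate is (x, y)₁ = (-2.444, -3.500).
Re-evaluating at (-2.444, -3.500): F = (130.310, -29.659), so ‖F‖₂ = 133.643.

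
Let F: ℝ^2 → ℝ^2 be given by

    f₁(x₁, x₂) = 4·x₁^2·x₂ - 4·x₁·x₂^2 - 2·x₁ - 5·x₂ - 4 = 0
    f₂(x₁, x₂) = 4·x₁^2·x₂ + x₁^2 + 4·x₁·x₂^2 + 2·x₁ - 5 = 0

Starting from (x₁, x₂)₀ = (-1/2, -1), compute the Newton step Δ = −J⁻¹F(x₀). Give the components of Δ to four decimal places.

(0.8871, 0.1532)

At (-1/2, -1): F = (3.0000, -8.7500).
Jacobian J = [[8·x₁·x₂ - 4·x₂^2 - 2, 4·x₁^2 - 8·x₁·x₂ - 5], [8·x₁·x₂ + 2·x₁ + 4·x₂^2 + 2, 4·x₁^2 + 8·x₁·x₂]].
At the point, J = [[-2.0000, -8.0000], [9.0000, 5.0000]] (det J = 62.0000).
Solving J·Δ = −F gives Δ = (0.8871, 0.1532).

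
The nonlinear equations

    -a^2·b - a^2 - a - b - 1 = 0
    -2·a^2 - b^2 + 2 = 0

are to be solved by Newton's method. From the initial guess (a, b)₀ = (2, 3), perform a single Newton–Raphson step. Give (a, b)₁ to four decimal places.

At (2, 3): F = (-22.0000, -15.0000).
Jacobian J = [[-2·a·b - 2·a - 1, -a^2 - 1], [-4·a, -2·b]].
At the point, J = [[-17.0000, -5.0000], [-8.0000, -6.0000]] (det J = 62.0000).
Solving J·Δ = −F gives Δ = (-0.9194, -1.2742).
Then the next iterate is (a, b)₁ = (1.0806, 1.7258).

(1.0806, 1.7258)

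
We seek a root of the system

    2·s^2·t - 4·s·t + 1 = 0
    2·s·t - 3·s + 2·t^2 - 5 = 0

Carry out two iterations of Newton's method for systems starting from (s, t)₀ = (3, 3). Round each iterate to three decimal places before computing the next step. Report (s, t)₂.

(2.052, 1.587)

At (3, 3): F = (19.000, 22.000).
Jacobian J = [[4·s·t - 4·t, 2·s^2 - 4·s], [2·t - 3, 2·s + 4·t]].
At the point, J = [[24.000, 6.000], [3.000, 18.000]] (det J = 414.000).
Solving J·Δ = −F gives Δ = (-0.507, -1.138).
Then the next iterate is (s, t)₁ = (2.493, 1.862).
Round to (2.493, 1.862) and repeat: F = (5.57698, 3.73902), J = [[11.11986, 2.45810], [0.724, 12.434]].
Δ = (-0.441, -0.275), so (s, t)₂ = (2.052, 1.587).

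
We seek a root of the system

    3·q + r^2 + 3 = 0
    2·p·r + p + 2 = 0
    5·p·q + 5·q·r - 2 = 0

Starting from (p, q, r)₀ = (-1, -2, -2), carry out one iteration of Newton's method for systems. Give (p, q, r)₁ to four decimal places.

At (-1, -2, -2): F = (1.0000, 5.0000, 28.0000).
Jacobian J = [[0, 3, 2·r], [2·r + 1, 0, 2·p], [5·q, 5·p + 5·r, 5·q]].
At the point, J = [[0.0000, 3.0000, -4.0000], [-3.0000, 0.0000, -2.0000], [-10.0000, -15.0000, -10.0000]] (det J = -210.0000).
Solving J·Δ = −F gives Δ = (1.2000, 0.6000, 0.7000).
Then the next iterate is (p, q, r)₁ = (0.2000, -1.4000, -1.3000).

(0.2000, -1.4000, -1.3000)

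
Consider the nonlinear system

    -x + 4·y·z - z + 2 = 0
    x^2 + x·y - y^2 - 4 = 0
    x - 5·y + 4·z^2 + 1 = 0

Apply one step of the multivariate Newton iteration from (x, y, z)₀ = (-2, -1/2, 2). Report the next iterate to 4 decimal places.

At (-2, -1/2, 2): F = (-2.0000, 0.7500, 17.5000).
Jacobian J = [[-1, 4·z, 4·y - 1], [2·x + y, x - 2·y, 0], [1, -5, 8·z]].
At the point, J = [[-1.0000, 8.0000, -3.0000], [-4.5000, -1.0000, 0.0000], [1.0000, -5.0000, 16.0000]] (det J = 521.5000).
Solving J·Δ = −F gives Δ = (0.2018, -0.1582, -1.1558).
Then the next iterate is (x, y, z)₁ = (-1.7982, -0.6582, 0.8442).

(-1.7982, -0.6582, 0.8442)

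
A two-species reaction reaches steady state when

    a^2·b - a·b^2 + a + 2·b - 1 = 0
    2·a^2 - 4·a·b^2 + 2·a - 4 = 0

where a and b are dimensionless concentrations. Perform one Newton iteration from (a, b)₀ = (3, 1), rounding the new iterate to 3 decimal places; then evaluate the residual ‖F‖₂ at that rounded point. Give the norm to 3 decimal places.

At (3, 1): F = (10.000, 8.000).
Jacobian J = [[2·a·b - b^2 + 1, a^2 - 2·a·b + 2], [4·a - 4·b^2 + 2, -8·a·b]].
At the point, J = [[6.000, 5.000], [10.000, -24.000]] (det J = -194.000).
Solving J·Δ = −F gives Δ = (-1.443, -0.268).
Then the next iterate is (a, b)₁ = (1.557, 0.732).
Re-evaluating at (1.557, 0.732): F = (2.96127, 0.62539), so ‖F‖₂ = 3.027.

3.027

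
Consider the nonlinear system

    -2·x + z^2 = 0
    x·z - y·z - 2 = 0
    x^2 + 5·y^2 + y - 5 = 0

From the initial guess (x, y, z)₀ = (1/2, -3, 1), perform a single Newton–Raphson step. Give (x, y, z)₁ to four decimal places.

(0.4517, -1.7172, 0.9517)

At (1/2, -3, 1): F = (0.0000, 1.5000, 37.2500).
Jacobian J = [[-2, 0, 2·z], [z, -z, x - y], [2·x, 10·y + 1, 0]].
At the point, J = [[-2.0000, 0.0000, 2.0000], [1.0000, -1.0000, 3.5000], [1.0000, -29.0000, 0.0000]] (det J = -259.0000).
Solving J·Δ = −F gives Δ = (-0.0483, 1.2828, -0.0483).
Then the next iterate is (x, y, z)₁ = (0.4517, -1.7172, 0.9517).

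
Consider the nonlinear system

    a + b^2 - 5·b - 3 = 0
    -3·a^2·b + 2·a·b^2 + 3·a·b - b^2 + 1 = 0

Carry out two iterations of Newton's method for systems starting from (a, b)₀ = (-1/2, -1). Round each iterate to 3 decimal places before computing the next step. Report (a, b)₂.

(0.809, -0.410)

At (-1/2, -1): F = (2.500, 1.250).
Jacobian J = [[1, 2·b - 5], [-6·a·b + 2·b^2 + 3·b, -3·a^2 + 4·a·b + 3·a - 2·b]].
At the point, J = [[1.000, -7.000], [-4.000, 1.750]] (det J = -26.250).
Solving J·Δ = −F gives Δ = (0.500, 0.429).
Then the next iterate is (a, b)₁ = (0.000, -0.571).
Round to (0.000, -0.571) and repeat: F = (0.18104, 0.67396), J = [[1.000, -6.142], [-1.06092, 1.142]].
Δ = (0.809, 0.161), so (a, b)₂ = (0.809, -0.410).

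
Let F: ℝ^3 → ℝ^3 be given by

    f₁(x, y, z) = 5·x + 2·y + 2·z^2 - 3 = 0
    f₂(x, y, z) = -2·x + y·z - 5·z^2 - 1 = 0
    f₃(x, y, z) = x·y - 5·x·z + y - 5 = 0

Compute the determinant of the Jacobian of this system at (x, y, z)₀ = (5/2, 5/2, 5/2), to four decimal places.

J = [[5, 2, 4·z], [-2, z, y - 10·z], [y - 5·z, x + 1, -5·x]].
At the point, J = [[5.0000, 2.0000, 10.0000], [-2.0000, 2.5000, -22.5000], [-10.0000, 3.5000, -12.5000]].
det J = 817.5000.

817.5000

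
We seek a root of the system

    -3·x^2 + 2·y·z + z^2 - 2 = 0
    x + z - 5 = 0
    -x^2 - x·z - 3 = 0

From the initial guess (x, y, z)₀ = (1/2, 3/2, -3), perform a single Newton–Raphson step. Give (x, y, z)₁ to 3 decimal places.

(2.700, -2.708, 2.300)

At (1/2, 3/2, -3): F = (-2.750, -7.500, -1.750).
Jacobian J = [[-6·x, 2·z, 2·y + 2·z], [1, 0, 1], [-2·x - z, 0, -x]].
At the point, J = [[-3.000, -6.000, -3.000], [1.000, 0.000, 1.000], [2.000, 0.000, -0.500]] (det J = -15.000).
Solving J·Δ = −F gives Δ = (2.200, -4.208, 5.300).
Then the next iterate is (x, y, z)₁ = (2.700, -2.708, 2.300).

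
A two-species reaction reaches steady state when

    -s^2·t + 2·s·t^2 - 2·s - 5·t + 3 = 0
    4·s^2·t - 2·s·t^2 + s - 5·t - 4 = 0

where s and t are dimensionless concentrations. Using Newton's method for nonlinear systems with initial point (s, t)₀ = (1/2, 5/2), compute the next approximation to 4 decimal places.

At (1/2, 5/2): F = (-4.8750, -19.7500).
Jacobian J = [[-2·s·t + 2·t^2 - 2, -s^2 + 4·s·t - 5], [8·s·t - 2·t^2 + 1, 4·s^2 - 4·s·t - 5]].
At the point, J = [[8.0000, -0.2500], [-1.5000, -9.0000]] (det J = -72.3750).
Solving J·Δ = −F gives Δ = (0.5380, -2.2841).
Then the next iterate is (s, t)₁ = (1.0380, 0.2159).

(1.0380, 0.2159)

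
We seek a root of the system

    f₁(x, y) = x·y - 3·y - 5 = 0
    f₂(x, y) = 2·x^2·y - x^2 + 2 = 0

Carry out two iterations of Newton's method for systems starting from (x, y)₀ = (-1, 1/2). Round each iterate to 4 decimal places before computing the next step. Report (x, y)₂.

(18.6000, 5.9000)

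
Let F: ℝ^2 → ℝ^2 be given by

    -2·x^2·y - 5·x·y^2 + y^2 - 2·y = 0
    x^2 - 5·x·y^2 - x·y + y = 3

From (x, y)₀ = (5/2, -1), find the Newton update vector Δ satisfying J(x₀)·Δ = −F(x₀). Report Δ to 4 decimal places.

(-1.2511, 0.3830)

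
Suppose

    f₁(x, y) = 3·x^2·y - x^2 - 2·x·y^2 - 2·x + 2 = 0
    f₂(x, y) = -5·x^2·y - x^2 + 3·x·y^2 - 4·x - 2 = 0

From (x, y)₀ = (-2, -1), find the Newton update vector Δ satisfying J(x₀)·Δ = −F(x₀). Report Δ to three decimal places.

(-0.571, 3.214)

At (-2, -1): F = (-6.000, 16.000).
Jacobian J = [[6·x·y - 2·x - 2·y^2 - 2, 3·x^2 - 4·x·y], [-10·x·y - 2·x + 3·y^2 - 4, -5·x^2 + 6·x·y]].
At the point, J = [[12.000, 4.000], [-17.000, -8.000]] (det J = -28.000).
Solving J·Δ = −F gives Δ = (-0.571, 3.214).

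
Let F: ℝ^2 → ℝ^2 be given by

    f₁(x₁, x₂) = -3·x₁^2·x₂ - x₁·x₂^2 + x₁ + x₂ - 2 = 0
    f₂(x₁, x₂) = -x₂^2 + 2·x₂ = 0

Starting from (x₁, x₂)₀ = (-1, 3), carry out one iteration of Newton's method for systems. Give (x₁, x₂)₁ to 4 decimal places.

At (-1, 3): F = (0.0000, -3.0000).
Jacobian J = [[-6·x₁·x₂ - x₂^2 + 1, -3·x₁^2 - 2·x₁·x₂ + 1], [0, -2·x₂ + 2]].
At the point, J = [[10.0000, 4.0000], [0.0000, -4.0000]] (det J = -40.0000).
Solving J·Δ = −F gives Δ = (0.3000, -0.7500).
Then the next iterate is (x₁, x₂)₁ = (-0.7000, 2.2500).

(-0.7000, 2.2500)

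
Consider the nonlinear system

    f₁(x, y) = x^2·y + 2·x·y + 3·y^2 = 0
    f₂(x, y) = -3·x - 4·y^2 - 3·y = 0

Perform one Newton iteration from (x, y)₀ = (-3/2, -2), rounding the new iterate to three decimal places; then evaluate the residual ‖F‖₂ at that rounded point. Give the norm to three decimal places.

35.500

At (-3/2, -2): F = (13.500, -5.500).
Jacobian J = [[2·x·y + 2·y, x^2 + 2·x + 6·y], [-3, -8·y - 3]].
At the point, J = [[2.000, -12.750], [-3.000, 13.000]] (det J = -12.250).
Solving J·Δ = −F gives Δ = (8.602, 2.408).
Then the next iterate is (x, y)₁ = (7.102, 0.408).
Re-evaluating at (7.102, 0.408): F = (26.87349, -23.19586), so ‖F‖₂ = 35.500.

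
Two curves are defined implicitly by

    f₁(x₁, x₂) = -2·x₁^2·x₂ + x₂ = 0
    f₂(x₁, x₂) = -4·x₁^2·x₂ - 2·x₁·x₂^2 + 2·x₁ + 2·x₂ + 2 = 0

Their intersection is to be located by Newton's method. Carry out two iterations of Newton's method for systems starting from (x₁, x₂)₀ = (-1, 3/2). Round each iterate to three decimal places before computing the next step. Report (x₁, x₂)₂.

At (-1, 3/2): F = (-1.500, 1.500).
Jacobian J = [[-4·x₁·x₂, -2·x₁^2 + 1], [-8·x₁·x₂ - 2·x₂^2 + 2, -4·x₁^2 - 4·x₁·x₂ + 2]].
At the point, J = [[6.000, -1.000], [9.500, 4.000]] (det J = 33.500).
Solving J·Δ = −F gives Δ = (0.134, -0.694).
Then the next iterate is (x₁, x₂)₁ = (-0.866, 0.806).
Round to (-0.866, 0.806) and repeat: F = (-0.40293, 0.58731), J = [[2.79198, -0.49991], [6.28470, 1.79216]].
Δ = (0.053, -0.512), so (x₁, x₂)₂ = (-0.813, 0.294).

(-0.813, 0.294)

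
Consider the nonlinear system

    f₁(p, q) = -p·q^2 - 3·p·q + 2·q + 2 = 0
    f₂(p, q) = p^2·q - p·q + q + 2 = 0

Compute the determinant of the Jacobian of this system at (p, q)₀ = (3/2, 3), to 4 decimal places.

37.5000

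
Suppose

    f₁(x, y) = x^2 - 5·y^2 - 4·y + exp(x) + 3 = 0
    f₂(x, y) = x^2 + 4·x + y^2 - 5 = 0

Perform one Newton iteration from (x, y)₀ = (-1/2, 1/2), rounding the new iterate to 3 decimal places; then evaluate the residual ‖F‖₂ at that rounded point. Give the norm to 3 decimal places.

9.427

At (-1/2, 1/2): F = (0.60653, -6.500).
Jacobian J = [[2·x + exp(x), -10·y - 4], [2·x + 4, 2·y]].
At the point, J = [[-0.39347, -9.000], [3.000, 1.000]] (det J = 26.60653).
Solving J·Δ = −F gives Δ = (2.176, -0.028).
Then the next iterate is (x, y)₁ = (1.676, 0.472).
Re-evaluating at (1.676, 0.472): F = (8.15119, 4.73576), so ‖F‖₂ = 9.427.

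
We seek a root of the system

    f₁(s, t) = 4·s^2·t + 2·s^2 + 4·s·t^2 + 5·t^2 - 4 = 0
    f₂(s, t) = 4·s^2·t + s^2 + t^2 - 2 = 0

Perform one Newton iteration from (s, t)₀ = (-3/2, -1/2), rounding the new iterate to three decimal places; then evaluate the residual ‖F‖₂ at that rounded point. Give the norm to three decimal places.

1.943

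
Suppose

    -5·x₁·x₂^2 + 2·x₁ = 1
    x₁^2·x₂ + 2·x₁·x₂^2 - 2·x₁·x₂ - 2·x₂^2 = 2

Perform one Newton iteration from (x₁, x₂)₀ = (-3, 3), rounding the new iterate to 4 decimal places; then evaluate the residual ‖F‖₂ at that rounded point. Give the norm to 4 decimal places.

37.9614

At (-3, 3): F = (128.0000, -29.0000).
Jacobian J = [[-5·x₂^2 + 2, -10·x₁·x₂], [2·x₁·x₂ + 2·x₂^2 - 2·x₂, x₁^2 + 4·x₁·x₂ - 2·x₁ - 4·x₂]].
At the point, J = [[-43.0000, 90.0000], [-6.0000, -33.0000]] (det J = 1959.0000).
Solving J·Δ = −F gives Δ = (0.8239, -1.0286).
Then the next iterate is (x₁, x₂)₁ = (-2.1761, 1.9714).
Re-evaluating at (-2.1761, 1.9714): F = (36.933971, -8.771987), so ‖F‖₂ = 37.9614.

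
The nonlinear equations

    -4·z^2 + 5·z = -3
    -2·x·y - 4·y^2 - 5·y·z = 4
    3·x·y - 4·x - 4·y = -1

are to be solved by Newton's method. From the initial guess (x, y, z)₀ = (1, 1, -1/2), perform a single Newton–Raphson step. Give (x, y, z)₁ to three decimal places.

(-3.040, 1.040, -0.444)

At (1, 1, -1/2): F = (-0.500, -7.500, -4.000).
Jacobian J = [[0, 0, -8·z + 5], [-2·y, -2·x - 8·y - 5·z, -5·y], [3·y - 4, 3·x - 4, 0]].
At the point, J = [[0.000, 0.000, 9.000], [-2.000, -7.500, -5.000], [-1.000, -1.000, 0.000]] (det J = -49.500).
Solving J·Δ = −F gives Δ = (-4.040, 0.040, 0.056).
Then the next iterate is (x, y, z)₁ = (-3.040, 1.040, -0.444).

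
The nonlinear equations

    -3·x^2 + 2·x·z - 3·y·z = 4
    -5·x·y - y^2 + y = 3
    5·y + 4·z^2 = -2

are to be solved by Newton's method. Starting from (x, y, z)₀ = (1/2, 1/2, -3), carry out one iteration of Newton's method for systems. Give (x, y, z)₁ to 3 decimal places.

At (1/2, 1/2, -3): F = (-3.250, -4.000, 40.500).
Jacobian J = [[-6·x + 2·z, -3·z, 2·x - 3·y], [-5·y, -5·x - 2·y + 1, 0], [0, 5, 8·z]].
At the point, J = [[-9.000, 9.000, -0.500], [-2.500, -2.500, 0.000], [0.000, 5.000, -24.000]] (det J = -1073.750).
Solving J·Δ = −F gives Δ = (-1.024, -0.576, 1.568).
Then the next iterate is (x, y, z)₁ = (-0.524, -0.076, -1.432).

(-0.524, -0.076, -1.432)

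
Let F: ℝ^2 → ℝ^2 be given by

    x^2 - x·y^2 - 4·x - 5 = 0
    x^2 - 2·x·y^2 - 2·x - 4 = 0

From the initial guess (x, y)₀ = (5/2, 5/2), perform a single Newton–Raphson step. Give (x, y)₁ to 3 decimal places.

At (5/2, 5/2): F = (-24.375, -34.000).
Jacobian J = [[2·x - y^2 - 4, -2·x·y], [2·x - 2·y^2 - 2, -4·x·y]].
At the point, J = [[-5.250, -12.500], [-9.500, -25.000]] (det J = 12.500).
Solving J·Δ = −F gives Δ = (-14.750, 4.245).
Then the next iterate is (x, y)₁ = (-12.250, 6.745).

(-12.250, 6.745)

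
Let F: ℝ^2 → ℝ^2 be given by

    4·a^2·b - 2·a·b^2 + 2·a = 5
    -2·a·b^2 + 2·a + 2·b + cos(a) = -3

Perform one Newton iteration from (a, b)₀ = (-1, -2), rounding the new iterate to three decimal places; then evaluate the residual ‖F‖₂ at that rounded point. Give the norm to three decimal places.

At (-1, -2): F = (-7.000, 5.54030).
Jacobian J = [[8·a·b - 2·b^2 + 2, 4·a^2 - 4·a·b], [-2·b^2 - sin(a) + 2, -4·a·b + 2]].
At the point, J = [[10.000, -4.000], [-5.15853, -6.000]] (det J = -80.63412).
Solving J·Δ = −F gives Δ = (0.796, 0.239).
Then the next iterate is (a, b)₁ = (-0.204, -1.761).
Re-evaluating at (-0.204, -1.761): F = (-4.43589, 1.31452), so ‖F‖₂ = 4.627.

4.627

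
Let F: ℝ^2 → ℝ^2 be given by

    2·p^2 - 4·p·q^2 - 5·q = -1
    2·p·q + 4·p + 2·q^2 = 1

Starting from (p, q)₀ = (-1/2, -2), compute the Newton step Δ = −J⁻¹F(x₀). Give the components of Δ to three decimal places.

At (-1/2, -2): F = (19.500, 7.000).
Jacobian J = [[4·p - 4·q^2, -8·p·q - 5], [2·q + 4, 2·p + 4·q]].
At the point, J = [[-18.000, -13.000], [0.000, -9.000]] (det J = 162.000).
Solving J·Δ = −F gives Δ = (0.522, 0.778).

(0.522, 0.778)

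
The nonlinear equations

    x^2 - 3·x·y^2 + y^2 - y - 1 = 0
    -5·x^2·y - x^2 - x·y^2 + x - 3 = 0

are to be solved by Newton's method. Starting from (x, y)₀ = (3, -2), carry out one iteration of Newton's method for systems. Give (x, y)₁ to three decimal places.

(1.978, -1.488)

At (3, -2): F = (-22.000, 69.000).
Jacobian J = [[2·x - 3·y^2, -6·x·y + 2·y - 1], [-10·x·y - 2·x - y^2 + 1, -5·x^2 - 2·x·y]].
At the point, J = [[-6.000, 31.000], [51.000, -33.000]] (det J = -1383.000).
Solving J·Δ = −F gives Δ = (-1.022, 0.512).
Then the next iterate is (x, y)₁ = (1.978, -1.488).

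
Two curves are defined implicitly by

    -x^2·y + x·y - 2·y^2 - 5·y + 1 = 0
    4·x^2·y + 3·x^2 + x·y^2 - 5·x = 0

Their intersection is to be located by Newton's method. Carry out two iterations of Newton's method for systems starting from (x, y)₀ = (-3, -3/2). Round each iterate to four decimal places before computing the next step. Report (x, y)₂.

(0.3098, -2.7015)

At (-3, -3/2): F = (22.0000, -18.7500).
Jacobian J = [[-2·x·y + y, -x^2 + x - 4·y - 5], [8·x·y + 6·x + y^2 - 5, 4·x^2 + 2·x·y]].
At the point, J = [[-10.5000, -11.0000], [15.2500, 45.0000]] (det J = -304.7500).
Solving J·Δ = −F gives Δ = (2.5718, -0.4549).
Then the next iterate is (x, y)₁ = (-0.4282, -1.9549).
Round to (-0.4282, -1.9549) and repeat: F = (4.326761, -0.379123), J = [[-3.629076, 2.208045], [2.949139, 2.407597]].
Δ = (0.7380, -0.7466), so (x, y)₂ = (0.3098, -2.7015).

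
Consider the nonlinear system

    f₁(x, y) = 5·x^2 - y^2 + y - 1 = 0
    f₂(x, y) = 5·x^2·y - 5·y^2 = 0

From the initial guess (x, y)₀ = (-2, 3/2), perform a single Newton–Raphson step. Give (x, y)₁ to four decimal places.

(-1.1953, 2.5781)

At (-2, 3/2): F = (18.2500, 18.7500).
Jacobian J = [[10·x, -2·y + 1], [10·x·y, 5·x^2 - 10·y]].
At the point, J = [[-20.0000, -2.0000], [-30.0000, 5.0000]] (det J = -160.0000).
Solving J·Δ = −F gives Δ = (0.8047, 1.0781).
Then the next iterate is (x, y)₁ = (-1.1953, 2.5781).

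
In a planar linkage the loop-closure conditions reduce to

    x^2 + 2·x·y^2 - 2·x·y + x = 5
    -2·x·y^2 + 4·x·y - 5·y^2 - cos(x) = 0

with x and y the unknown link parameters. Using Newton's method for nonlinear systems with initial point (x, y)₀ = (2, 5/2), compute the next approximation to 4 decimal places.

(1.9573, 1.5334)

At (2, 5/2): F = (16.0000, -35.833853).
Jacobian J = [[2·x + 2·y^2 - 2·y + 1, 4·x·y - 2·x], [-2·y^2 + 4·y + sin(x), -4·x·y + 4·x - 10·y]].
At the point, J = [[12.5000, 16.0000], [-1.590703, -37.0000]] (det J = -437.048759).
Solving J·Δ = −F gives Δ = (-0.0427, -0.9666).
Then the next iterate is (x, y)₁ = (1.9573, 1.5334).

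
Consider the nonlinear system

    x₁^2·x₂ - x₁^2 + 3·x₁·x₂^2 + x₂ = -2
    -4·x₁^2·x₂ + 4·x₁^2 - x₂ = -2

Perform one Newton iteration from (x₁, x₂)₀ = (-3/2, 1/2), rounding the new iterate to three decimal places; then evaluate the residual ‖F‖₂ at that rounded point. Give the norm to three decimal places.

1.414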